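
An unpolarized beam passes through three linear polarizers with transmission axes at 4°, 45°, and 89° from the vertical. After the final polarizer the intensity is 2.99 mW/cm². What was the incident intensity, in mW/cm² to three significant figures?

I₀ ≈ 20.3 mW/cm²

Unpolarized light through the first polarizer → I₁ = ½ I₀, now polarized at 4°.
I₂ = I₁ cos²(45° − 4°) = 0.5 I₀ · cos²(41°) = 0.2848 I₀.
I₃ = I₂ cos²(89° − 45°) = 0.2848 I₀ · cos²(44°) = 0.1474 I₀.
So 2.99 mW/cm² = 0.1474 I₀, giving I₀ = 2.99/0.1474 = 20.29 mW/cm².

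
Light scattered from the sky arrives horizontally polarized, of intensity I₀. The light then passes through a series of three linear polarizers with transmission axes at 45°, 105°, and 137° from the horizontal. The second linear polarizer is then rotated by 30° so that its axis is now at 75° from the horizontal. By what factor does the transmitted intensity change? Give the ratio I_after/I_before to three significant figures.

I_new/I_old ≈ 0.919

Before rotation:
I₁ = I₀ cos²(45° − 0°) = I₀ cos²(45°) = 0.5 I₀.
I₂ = I₁ cos²(105° − 45°) = 0.5 I₀ · cos²(60°) = 0.125 I₀.
I₃ = I₂ cos²(137° − 105°) = 0.125 I₀ · cos²(32°) = 0.0899 I₀.
After rotation:
I₁ = I₀ cos²(45° − 0°) = I₀ cos²(45°) = 0.5 I₀.
I₂ = I₁ cos²(75° − 45°) = 0.5 I₀ · cos²(30°) = 0.375 I₀.
I₃ = I₂ cos²(137° − 75°) = 0.375 I₀ · cos²(62°) = 0.08265 I₀.
Ratio = 0.08265 / 0.0899 = 0.9194.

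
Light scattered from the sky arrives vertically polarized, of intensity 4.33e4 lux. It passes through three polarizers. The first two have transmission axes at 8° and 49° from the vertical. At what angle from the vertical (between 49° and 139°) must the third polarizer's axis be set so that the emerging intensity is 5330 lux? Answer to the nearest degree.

θ ≈ 111°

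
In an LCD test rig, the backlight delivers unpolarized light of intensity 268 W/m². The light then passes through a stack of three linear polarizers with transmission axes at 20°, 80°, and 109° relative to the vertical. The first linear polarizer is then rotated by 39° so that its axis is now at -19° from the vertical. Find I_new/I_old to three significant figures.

I_new/I_old ≈ 0.0979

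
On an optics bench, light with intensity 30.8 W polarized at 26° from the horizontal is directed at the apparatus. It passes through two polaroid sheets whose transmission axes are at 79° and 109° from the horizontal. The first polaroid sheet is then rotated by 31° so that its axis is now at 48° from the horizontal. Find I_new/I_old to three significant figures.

I_new/I_old ≈ 0.744

Before rotation:
I₁ = I₀ cos²(79° − 26°) = I₀ cos²(53°) = 0.3622 I₀.
I₂ = I₁ cos²(109° − 79°) = 0.3622 I₀ · cos²(30°) = 0.2716 I₀.
After rotation:
I₁ = I₀ cos²(48° − 26°) = I₀ cos²(22°) = 0.8597 I₀.
I₂ = I₁ cos²(109° − 48°) = 0.8597 I₀ · cos²(61°) = 0.2021 I₀.
Ratio = 0.2021 / 0.2716 = 0.7439.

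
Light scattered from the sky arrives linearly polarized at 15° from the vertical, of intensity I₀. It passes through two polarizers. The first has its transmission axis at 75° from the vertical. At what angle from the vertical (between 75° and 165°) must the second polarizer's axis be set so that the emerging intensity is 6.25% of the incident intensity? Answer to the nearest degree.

θ ≈ 135°

By Malus's law, I₁ = I₀ cos²(75° − 15°) = I₀ cos²(60°) = 0.25 I₀.
Need I₂/I₀ = 0.0625, so cos²(θ − 75°) = 0.0625 / 0.25 = 0.25.
θ − 75° = arccos(√0.25) = 60.0°, giving θ ≈ 75 + 60.0 = 135.0°.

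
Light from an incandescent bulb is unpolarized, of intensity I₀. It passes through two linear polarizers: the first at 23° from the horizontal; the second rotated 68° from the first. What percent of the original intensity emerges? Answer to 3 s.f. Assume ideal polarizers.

Unpolarized light through the first polarizer → I₁ = ½ I₀, now polarized at 23°.
I₂ = I₁ cos²(68°) = 0.5 · 0.1403 I₀ = 0.07017 I₀.
That is 7.017% of the incident intensity.

≈ 7.02%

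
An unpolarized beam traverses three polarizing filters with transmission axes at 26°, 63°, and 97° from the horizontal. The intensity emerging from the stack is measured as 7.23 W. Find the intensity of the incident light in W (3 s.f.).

Unpolarized light through the first polarizer → I₁ = ½ I₀, now polarized at 26°.
I₂ = I₁ cos²(63° − 26°) = 0.5 I₀ · cos²(37°) = 0.3189 I₀.
I₃ = I₂ cos²(97° − 63°) = 0.3189 I₀ · cos²(34°) = 0.2192 I₀.
So 7.23 W = 0.2192 I₀, giving I₀ = 7.23/0.2192 = 32.99 W.

I₀ ≈ 33.0 W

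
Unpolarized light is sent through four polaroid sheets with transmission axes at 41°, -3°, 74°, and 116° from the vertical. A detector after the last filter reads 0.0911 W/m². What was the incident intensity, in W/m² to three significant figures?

I₀ ≈ 12.6 W/m²

Unpolarized light through the first polarizer → I₁ = ½ I₀, now polarized at 41°.
I₂ = I₁ cos²(-3° − 41°) = 0.5 I₀ · cos²(44°) = 0.2587 I₀.
I₃ = I₂ cos²(74° + 3°) = 0.2587 I₀ · cos²(77°) = 0.01309 I₀.
I₄ = I₃ cos²(116° − 74°) = 0.01309 I₀ · cos²(42°) = 0.00723 I₀.
So 0.0911 W/m² = 0.00723 I₀, giving I₀ = 0.0911/0.00723 = 12.6 W/m².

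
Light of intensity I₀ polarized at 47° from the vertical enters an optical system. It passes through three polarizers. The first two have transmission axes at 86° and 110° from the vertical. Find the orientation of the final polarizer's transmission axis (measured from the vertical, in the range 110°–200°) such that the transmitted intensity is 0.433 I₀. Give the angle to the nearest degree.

By Malus's law, I₁ = I₀ cos²(86° − 47°) = I₀ cos²(39°) = 0.604 I₀.
I₂ = I₁ cos²(110° − 86°) = 0.604 I₀ · cos²(24°) = 0.504 I₀.
Need I₃/I₀ = 0.433, so cos²(θ − 110°) = 0.433 / 0.504 = 0.8591.
θ − 110° = arccos(√0.8591) = 22.1°, giving θ ≈ 110 + 22.1 = 132.1°.

θ ≈ 132°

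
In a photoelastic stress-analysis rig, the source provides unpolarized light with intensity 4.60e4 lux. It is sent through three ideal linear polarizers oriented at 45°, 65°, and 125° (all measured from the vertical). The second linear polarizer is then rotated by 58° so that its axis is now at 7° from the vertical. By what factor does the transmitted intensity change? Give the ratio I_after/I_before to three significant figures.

I_new/I_old ≈ 0.620

Before rotation:
Unpolarized light through the first polarizer → I₁ = ½ I₀, now polarized at 45°.
I₂ = I₁ cos²(65° − 45°) = 0.5 I₀ · cos²(20°) = 0.4415 I₀.
I₃ = I₂ cos²(125° − 65°) = 0.4415 I₀ · cos²(60°) = 0.1104 I₀.
After rotation:
Unpolarized light through the first polarizer → I₁ = ½ I₀, now polarized at 45°.
I₂ = I₁ cos²(7° − 45°) = 0.5 I₀ · cos²(38°) = 0.3105 I₀.
Angle between axes 2 and 3: 62°. I₃ = 0.3105 I₀ · cos²(62°) = 0.06843 I₀.
Ratio = 0.06843 / 0.1104 = 0.62.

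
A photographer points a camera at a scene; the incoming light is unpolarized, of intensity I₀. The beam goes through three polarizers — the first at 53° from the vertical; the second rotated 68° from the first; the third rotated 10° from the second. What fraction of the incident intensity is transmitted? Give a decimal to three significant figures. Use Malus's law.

≈ 0.0680 I₀

Unpolarized light through the first polarizer → I₁ = ½ I₀, now polarized at 53°.
I₂ = I₁ cos²(68°) = 0.5 · 0.1403 I₀ = 0.07017 I₀.
I₃ = I₂ cos²(10°) = 0.07017 · 0.9698 I₀ = 0.06805 I₀.
Transmitted fraction = 0.06805.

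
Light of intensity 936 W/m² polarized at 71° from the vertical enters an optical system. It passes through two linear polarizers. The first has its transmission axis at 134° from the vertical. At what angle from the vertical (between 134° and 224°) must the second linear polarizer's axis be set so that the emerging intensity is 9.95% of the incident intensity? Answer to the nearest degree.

θ ≈ 180°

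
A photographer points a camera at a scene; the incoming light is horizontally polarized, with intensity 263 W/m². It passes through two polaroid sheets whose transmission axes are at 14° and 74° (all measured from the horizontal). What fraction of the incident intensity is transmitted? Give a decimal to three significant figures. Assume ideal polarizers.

By Malus's law, I₁ = 263 W/m² · cos²(14°) = 247.6 W/m².
I₂ = I₁ · cos²(60°) = 247.6 · 0.25 = 61.9 W/m².
Transmitted fraction = 0.2354.

I/I₀ ≈ 0.235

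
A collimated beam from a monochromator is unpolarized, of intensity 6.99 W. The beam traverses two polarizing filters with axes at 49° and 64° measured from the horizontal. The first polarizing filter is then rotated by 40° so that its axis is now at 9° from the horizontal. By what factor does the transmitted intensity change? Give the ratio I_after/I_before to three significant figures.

Before rotation:
Unpolarized light through the first polarizer → I₁ = ½ I₀, now polarized at 49°.
I₂ = I₁ cos²(64° − 49°) = 0.5 I₀ · cos²(15°) = 0.4665 I₀.
After rotation:
Unpolarized light through the first polarizer → I₁ = ½ I₀, now polarized at 9°.
I₂ = I₁ cos²(64° − 9°) = 0.5 I₀ · cos²(55°) = 0.1645 I₀.
Ratio = 0.1645 / 0.4665 = 0.3526.

I_new/I_old ≈ 0.353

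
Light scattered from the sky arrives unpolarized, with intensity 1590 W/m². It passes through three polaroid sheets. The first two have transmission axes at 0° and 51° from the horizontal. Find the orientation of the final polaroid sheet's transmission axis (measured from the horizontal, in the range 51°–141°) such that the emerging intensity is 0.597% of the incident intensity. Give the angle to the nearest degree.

Unpolarized light through the first polarizer → I₁ = ½ I₀, now polarized at 0°.
I₂ = I₁ cos²(51° − 0°) = 0.5 I₀ · cos²(51°) = 0.198 I₀.
Need I₃/I₀ = 0.00597, so cos²(θ − 51°) = 0.00597 / 0.198 = 0.03015.
θ − 51° = arccos(√0.03015) = 80.0°, giving θ ≈ 51 + 80.0 = 131.0°.

θ ≈ 131°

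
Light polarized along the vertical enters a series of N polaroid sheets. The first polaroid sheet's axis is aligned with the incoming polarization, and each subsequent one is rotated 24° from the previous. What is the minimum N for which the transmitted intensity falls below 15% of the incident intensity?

N = 12

First polarizer is aligned with the polarization: full transmission.
Each further stage multiplies by cos²(24°) = 0.8346.
After N polarizers: T = 0.8346^(N−1). Require T < 0.15 ⇒ N−1 > ln(0.15)/ln(0.8346) = 10.49, so N−1 ≥ 11 and N = 12.
Check: N=12 gives T = 0.1368 < 0.15; N=11 gives T = 0.1639.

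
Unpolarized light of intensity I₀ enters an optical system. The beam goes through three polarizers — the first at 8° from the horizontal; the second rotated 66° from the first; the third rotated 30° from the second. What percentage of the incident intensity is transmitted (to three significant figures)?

≈ 6.20%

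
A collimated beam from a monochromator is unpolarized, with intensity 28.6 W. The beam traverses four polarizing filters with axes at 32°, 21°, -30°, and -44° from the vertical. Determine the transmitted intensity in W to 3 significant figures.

Unpolarized light through the first polarizer → I₁ = 28.6 W/2 = 14.3 W, polarized at 32°.
I₂ = I₁ · cos²(11°) = 14.3 · 0.9636 = 13.78 W.
I₃ = I₂ · cos²(51°) = 13.78 · 0.396 = 5.457 W.
I₄ = I₃ · cos²(14°) = 5.457 · 0.9415 = 5.138 W.

I ≈ 5.14 W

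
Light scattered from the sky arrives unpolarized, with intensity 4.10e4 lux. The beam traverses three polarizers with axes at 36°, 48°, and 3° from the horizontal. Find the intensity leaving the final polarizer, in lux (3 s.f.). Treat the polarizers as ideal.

I ≈ 9810 lux

Unpolarized light through the first polarizer → I₁ = 4.10e4 lux/2 = 2.05e+04 lux, polarized at 36°.
I₂ = I₁ · cos²(12°) = 2.05e+04 · 0.9568 = 1.961e+04 lux.
I₃ = I₂ · cos²(45°) = 1.961e+04 · 0.5 = 9807 lux.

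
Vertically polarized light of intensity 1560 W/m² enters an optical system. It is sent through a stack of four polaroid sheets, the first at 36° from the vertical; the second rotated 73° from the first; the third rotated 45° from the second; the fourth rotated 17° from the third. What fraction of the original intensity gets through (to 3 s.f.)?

By Malus's law, I₁ = 1560 W/m² · cos²(36°) = 1021 W/m².
I₂ = I₁ · cos²(73°) = 1021 · 0.08548 = 87.28 W/m².
I₃ = I₂ · cos²(45°) = 87.28 · 0.5 = 43.64 W/m².
I₄ = I₃ · cos²(17°) = 43.64 · 0.9145 = 39.91 W/m².
Transmitted fraction = 0.02558.

I/I₀ ≈ 0.0256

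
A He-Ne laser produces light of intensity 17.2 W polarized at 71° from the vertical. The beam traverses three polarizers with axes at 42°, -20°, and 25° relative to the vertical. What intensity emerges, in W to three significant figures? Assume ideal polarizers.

By Malus's law, I₁ = 17.2 W · cos²(29°) = 13.16 W.
I₂ = I₁ · cos²(62°) = 13.16 · 0.2204 = 2.9 W.
I₃ = I₂ · cos²(45°) = 2.9 · 0.5 = 1.45 W.

I ≈ 1.45 W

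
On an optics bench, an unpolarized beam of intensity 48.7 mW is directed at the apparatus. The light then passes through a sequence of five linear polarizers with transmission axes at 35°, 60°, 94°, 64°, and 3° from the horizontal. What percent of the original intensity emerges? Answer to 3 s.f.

≈ 4.98%

Unpolarized light through the first polarizer → I₁ = 48.7 mW/2 = 24.35 mW, polarized at 35°.
I₂ = I₁ · cos²(25°) = 24.35 · 0.8214 = 20 mW.
I₃ = I₂ · cos²(34°) = 20 · 0.6873 = 13.75 mW.
I₄ = I₃ · cos²(30°) = 13.75 · 0.75 = 10.31 mW.
I₅ = I₄ · cos²(61°) = 10.31 · 0.235 = 2.423 mW.
That is 4.976% of the incident intensity.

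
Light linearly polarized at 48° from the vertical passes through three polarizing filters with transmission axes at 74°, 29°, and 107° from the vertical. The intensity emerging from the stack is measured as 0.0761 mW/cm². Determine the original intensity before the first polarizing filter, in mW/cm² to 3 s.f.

I₀ ≈ 4.36 mW/cm²

I₁ = I₀ cos²(74° − 48°) = I₀ cos²(26°) = 0.8078 I₀.
I₂ = I₁ cos²(29° − 74°) = 0.8078 I₀ · cos²(45°) = 0.4039 I₀.
I₃ = I₂ cos²(107° − 29°) = 0.4039 I₀ · cos²(78°) = 0.01746 I₀.
So 0.0761 mW/cm² = 0.01746 I₀, giving I₀ = 0.0761/0.01746 = 4.358 mW/cm².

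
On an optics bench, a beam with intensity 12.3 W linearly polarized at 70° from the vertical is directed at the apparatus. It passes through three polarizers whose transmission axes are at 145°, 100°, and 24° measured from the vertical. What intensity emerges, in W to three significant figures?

I₁ = 12.3 W · cos²(75°) = 0.8239 W.
I₂ = I₁ · cos²(45°) = 0.8239 · 0.5 = 0.412 W.
I₃ = I₂ · cos²(76°) = 0.412 · 0.05853 = 0.02411 W.

I ≈ 0.0241 W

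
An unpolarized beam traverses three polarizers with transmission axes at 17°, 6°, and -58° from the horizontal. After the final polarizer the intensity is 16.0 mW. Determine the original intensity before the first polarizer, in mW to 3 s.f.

Unpolarized light through the first polarizer → I₁ = ½ I₀, now polarized at 17°.
I₂ = I₁ cos²(6° − 17°) = 0.5 I₀ · cos²(11°) = 0.4818 I₀.
I₃ = I₂ cos²(-58° − 6°) = 0.4818 I₀ · cos²(64°) = 0.09259 I₀.
So 16.0 mW = 0.09259 I₀, giving I₀ = 16.0/0.09259 = 172.8 mW.

I₀ ≈ 173 mW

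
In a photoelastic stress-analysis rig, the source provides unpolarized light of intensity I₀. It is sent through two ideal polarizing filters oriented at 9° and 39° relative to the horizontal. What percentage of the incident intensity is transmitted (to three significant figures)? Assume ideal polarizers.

Unpolarized light through the first polarizer → I₁ = ½ I₀, now polarized at 9°.
I₂ = I₁ cos²(39° − 9°) = 0.5 I₀ · cos²(30°) = 0.375 I₀.
That is 37.5% of the incident intensity.

≈ 37.5%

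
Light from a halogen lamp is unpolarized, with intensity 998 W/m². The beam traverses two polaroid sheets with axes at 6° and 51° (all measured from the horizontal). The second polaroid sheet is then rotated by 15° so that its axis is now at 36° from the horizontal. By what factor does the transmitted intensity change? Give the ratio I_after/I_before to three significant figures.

Before rotation:
Unpolarized light through the first polarizer → I₁ = ½ I₀, now polarized at 6°.
I₂ = I₁ cos²(51° − 6°) = 0.5 I₀ · cos²(45°) = 0.25 I₀.
After rotation:
Unpolarized light through the first polarizer → I₁ = ½ I₀, now polarized at 6°.
I₂ = I₁ cos²(36° − 6°) = 0.5 I₀ · cos²(30°) = 0.375 I₀.
Ratio = 0.375 / 0.25 = 1.5.

I_new/I_old ≈ 1.50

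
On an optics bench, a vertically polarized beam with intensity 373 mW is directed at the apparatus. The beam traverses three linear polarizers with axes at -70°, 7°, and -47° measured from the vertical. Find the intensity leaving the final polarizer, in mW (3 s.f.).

I ≈ 0.763 mW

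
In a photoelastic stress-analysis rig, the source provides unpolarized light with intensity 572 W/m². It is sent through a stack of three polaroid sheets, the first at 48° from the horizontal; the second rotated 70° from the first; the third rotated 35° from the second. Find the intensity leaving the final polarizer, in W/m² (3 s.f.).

I ≈ 22.4 W/m²

Unpolarized light through the first polarizer → I₁ = 572 W/m²/2 = 286 W/m², polarized at 48°.
I₂ = I₁ · cos²(70°) = 286 · 0.117 = 33.46 W/m².
I₃ = I₂ · cos²(35°) = 33.46 · 0.671 = 22.45 W/m².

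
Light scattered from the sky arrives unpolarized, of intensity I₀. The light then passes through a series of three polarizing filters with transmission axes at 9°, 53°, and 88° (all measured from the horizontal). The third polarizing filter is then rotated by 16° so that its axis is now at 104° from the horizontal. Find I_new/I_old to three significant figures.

I_new/I_old ≈ 0.590

Before rotation:
Unpolarized light through the first polarizer → I₁ = ½ I₀, now polarized at 9°.
I₂ = I₁ cos²(53° − 9°) = 0.5 I₀ · cos²(44°) = 0.2587 I₀.
I₃ = I₂ cos²(88° − 53°) = 0.2587 I₀ · cos²(35°) = 0.1736 I₀.
After rotation:
Unpolarized light through the first polarizer → I₁ = ½ I₀, now polarized at 9°.
I₂ = I₁ cos²(53° − 9°) = 0.5 I₀ · cos²(44°) = 0.2587 I₀.
I₃ = I₂ cos²(104° − 53°) = 0.2587 I₀ · cos²(51°) = 0.1025 I₀.
Ratio = 0.1025 / 0.1736 = 0.5902.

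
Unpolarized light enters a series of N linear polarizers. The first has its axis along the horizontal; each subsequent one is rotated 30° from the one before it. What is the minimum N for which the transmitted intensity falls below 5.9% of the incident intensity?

N = 9

First polarizer halves the unpolarized light: factor 1/2.
Each further stage multiplies by cos²(30°) = 0.75.
After N polarizers: T = 0.5·0.75^(N−1). Require T < 0.059 ⇒ N−1 > ln(0.059/0.5)/ln(0.75) = 7.43, so N−1 ≥ 8 and N = 9.
Check: N=9 gives T = 0.05006 < 0.059; N=8 gives T = 0.06674.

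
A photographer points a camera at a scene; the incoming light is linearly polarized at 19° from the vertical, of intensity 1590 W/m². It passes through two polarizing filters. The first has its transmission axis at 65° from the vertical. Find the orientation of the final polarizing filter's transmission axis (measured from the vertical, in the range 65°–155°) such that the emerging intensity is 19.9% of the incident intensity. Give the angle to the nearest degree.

I₁ = I₀ cos²(65° − 19°) = I₀ cos²(46°) = 0.4826 I₀.
Need I₂/I₀ = 0.199, so cos²(θ − 65°) = 0.199 / 0.4826 = 0.4124.
θ − 65° = arccos(√0.4124) = 50.0°, giving θ ≈ 65 + 50.0 = 115.0°.

θ ≈ 115°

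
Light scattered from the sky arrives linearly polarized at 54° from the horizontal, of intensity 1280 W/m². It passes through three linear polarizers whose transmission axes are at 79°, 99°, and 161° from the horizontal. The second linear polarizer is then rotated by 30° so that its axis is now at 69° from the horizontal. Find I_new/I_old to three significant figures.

Before rotation:
I₁ = I₀ cos²(79° − 54°) = I₀ cos²(25°) = 0.8214 I₀.
I₂ = I₁ cos²(99° − 79°) = 0.8214 I₀ · cos²(20°) = 0.7253 I₀.
I₃ = I₂ cos²(161° − 99°) = 0.7253 I₀ · cos²(62°) = 0.1599 I₀.
After rotation:
I₁ = I₀ cos²(79° − 54°) = I₀ cos²(25°) = 0.8214 I₀.
I₂ = I₁ cos²(69° − 79°) = 0.8214 I₀ · cos²(10°) = 0.7966 I₀.
Angle between axes 2 and 3: 88°. I₃ = 0.7966 I₀ · cos²(88°) = 0.0009703 I₀.
Ratio = 0.0009703 / 0.1599 = 0.006069.

I_new/I_old ≈ 0.00607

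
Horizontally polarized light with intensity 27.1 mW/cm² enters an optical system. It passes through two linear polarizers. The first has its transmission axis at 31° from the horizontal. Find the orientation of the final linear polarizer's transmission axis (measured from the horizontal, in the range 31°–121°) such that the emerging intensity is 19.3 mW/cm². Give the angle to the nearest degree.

By Malus's law, I₁ = I₀ cos²(31° − 0°) = I₀ cos²(31°) = 0.7347 I₀.
Target fraction: 19.3 / 27.1 mW/cm² = 0.7122 of I₀.
Need I₂/I₀ = 0.7122, so cos²(θ − 31°) = 0.7122 / 0.7347 = 0.9693.
θ − 31° = arccos(√0.9693) = 10.1°, giving θ ≈ 31 + 10.1 = 41.1°.

θ ≈ 41°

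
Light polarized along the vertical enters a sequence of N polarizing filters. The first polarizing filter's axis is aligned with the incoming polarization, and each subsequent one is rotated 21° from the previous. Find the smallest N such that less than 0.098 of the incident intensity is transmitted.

N = 18

First polarizer is aligned with the polarization: full transmission.
Each further stage multiplies by cos²(21°) = 0.8716.
After N polarizers: T = 0.8716^(N−1). Require T < 0.098 ⇒ N−1 > ln(0.098)/ln(0.8716) = 16.90, so N−1 ≥ 17 and N = 18.
Check: N=18 gives T = 0.09664 < 0.098; N=17 gives T = 0.1109.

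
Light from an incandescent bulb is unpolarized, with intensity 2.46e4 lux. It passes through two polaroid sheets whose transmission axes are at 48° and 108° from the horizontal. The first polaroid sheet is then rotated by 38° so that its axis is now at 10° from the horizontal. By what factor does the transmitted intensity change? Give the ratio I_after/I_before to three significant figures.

I_new/I_old ≈ 0.0775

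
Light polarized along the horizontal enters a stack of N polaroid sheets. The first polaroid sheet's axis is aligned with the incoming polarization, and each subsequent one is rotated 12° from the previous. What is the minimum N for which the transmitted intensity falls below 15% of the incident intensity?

N = 44

First polarizer is aligned with the polarization: full transmission.
Each further stage multiplies by cos²(12°) = 0.9568.
After N polarizers: T = 0.9568^(N−1). Require T < 0.15 ⇒ N−1 > ln(0.15)/ln(0.9568) = 42.93, so N−1 ≥ 43 and N = 44.
Check: N=44 gives T = 0.1495 < 0.15; N=43 gives T = 0.1563.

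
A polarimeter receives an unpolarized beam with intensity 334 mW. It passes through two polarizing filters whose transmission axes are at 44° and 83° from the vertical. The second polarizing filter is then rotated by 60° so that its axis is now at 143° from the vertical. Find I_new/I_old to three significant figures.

Before rotation:
Unpolarized light through the first polarizer → I₁ = ½ I₀, now polarized at 44°.
I₂ = I₁ cos²(83° − 44°) = 0.5 I₀ · cos²(39°) = 0.302 I₀.
After rotation:
Unpolarized light through the first polarizer → I₁ = ½ I₀, now polarized at 44°.
Angle between axes 1 and 2: 81°. I₂ = 0.5 I₀ · cos²(81°) = 0.01224 I₀.
Ratio = 0.01224 / 0.302 = 0.04052.

I_new/I_old ≈ 0.0405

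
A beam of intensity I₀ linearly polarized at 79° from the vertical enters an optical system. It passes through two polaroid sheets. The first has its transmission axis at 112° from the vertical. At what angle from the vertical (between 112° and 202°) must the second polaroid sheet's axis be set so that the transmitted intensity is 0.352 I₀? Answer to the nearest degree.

θ ≈ 157°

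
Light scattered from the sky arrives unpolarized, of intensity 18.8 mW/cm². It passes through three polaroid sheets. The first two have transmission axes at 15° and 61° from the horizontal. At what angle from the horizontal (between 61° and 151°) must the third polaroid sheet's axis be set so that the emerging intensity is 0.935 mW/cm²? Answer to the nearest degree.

Unpolarized light through the first polarizer → I₁ = ½ I₀, now polarized at 15°.
I₂ = I₁ cos²(61° − 15°) = 0.5 I₀ · cos²(46°) = 0.2413 I₀.
Target fraction: 0.935 / 18.8 mW/cm² = 0.04973 of I₀.
Need I₃/I₀ = 0.04973, so cos²(θ − 61°) = 0.04973 / 0.2413 = 0.2061.
θ − 61° = arccos(√0.2061) = 63.0°, giving θ ≈ 61 + 63.0 = 124.0°.

θ ≈ 124°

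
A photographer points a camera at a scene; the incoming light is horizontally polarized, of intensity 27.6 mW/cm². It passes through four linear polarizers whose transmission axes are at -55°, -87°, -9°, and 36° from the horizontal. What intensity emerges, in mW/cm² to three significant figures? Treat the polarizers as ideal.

I ≈ 0.141 mW/cm²

I₁ = 27.6 mW/cm² · cos²(55°) = 9.08 mW/cm².
I₂ = I₁ · cos²(32°) = 9.08 · 0.7192 = 6.53 mW/cm².
I₃ = I₂ · cos²(78°) = 6.53 · 0.04323 = 0.2823 mW/cm².
I₄ = I₃ · cos²(45°) = 0.2823 · 0.5 = 0.1411 mW/cm².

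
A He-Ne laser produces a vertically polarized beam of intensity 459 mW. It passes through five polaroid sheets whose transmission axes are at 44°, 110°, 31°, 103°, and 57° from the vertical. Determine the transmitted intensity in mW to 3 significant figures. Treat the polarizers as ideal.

I ≈ 0.0659 mW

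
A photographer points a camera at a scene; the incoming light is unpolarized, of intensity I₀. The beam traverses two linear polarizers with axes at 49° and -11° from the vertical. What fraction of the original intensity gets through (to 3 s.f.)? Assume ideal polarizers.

Unpolarized light through the first polarizer → I₁ = ½ I₀, now polarized at 49°.
I₂ = I₁ cos²(-11° − 49°) = 0.5 I₀ · cos²(60°) = 0.125 I₀.
Transmitted fraction = 0.125.

≈ 0.125 I₀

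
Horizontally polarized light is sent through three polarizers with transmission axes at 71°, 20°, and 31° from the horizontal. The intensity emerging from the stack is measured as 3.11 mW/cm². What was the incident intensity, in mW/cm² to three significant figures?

I₀ ≈ 76.9 mW/cm²

I₁ = I₀ cos²(71° − 0°) = I₀ cos²(71°) = 0.106 I₀.
I₂ = I₁ cos²(20° − 71°) = 0.106 I₀ · cos²(51°) = 0.04198 I₀.
I₃ = I₂ cos²(31° − 20°) = 0.04198 I₀ · cos²(11°) = 0.04045 I₀.
So 3.11 mW/cm² = 0.04045 I₀, giving I₀ = 3.11/0.04045 = 76.88 mW/cm².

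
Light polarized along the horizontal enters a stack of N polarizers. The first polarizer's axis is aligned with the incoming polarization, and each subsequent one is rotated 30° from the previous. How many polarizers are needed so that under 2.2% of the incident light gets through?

N = 15

First polarizer is aligned with the polarization: full transmission.
Each further stage multiplies by cos²(30°) = 0.75.
After N polarizers: T = 0.75^(N−1). Require T < 0.022 ⇒ N−1 > ln(0.022)/ln(0.75) = 13.27, so N−1 ≥ 14 and N = 15.
Check: N=15 gives T = 0.01782 < 0.022; N=14 gives T = 0.02376.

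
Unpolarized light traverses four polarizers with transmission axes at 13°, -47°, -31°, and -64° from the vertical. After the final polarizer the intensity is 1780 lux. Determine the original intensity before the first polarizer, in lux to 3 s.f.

Unpolarized light through the first polarizer → I₁ = ½ I₀, now polarized at 13°.
I₂ = I₁ cos²(-47° − 13°) = 0.5 I₀ · cos²(60°) = 0.125 I₀.
I₃ = I₂ cos²(-31° + 47°) = 0.125 I₀ · cos²(16°) = 0.1155 I₀.
I₄ = I₃ cos²(-64° + 31°) = 0.1155 I₀ · cos²(33°) = 0.08124 I₀.
So 1780 lux = 0.08124 I₀, giving I₀ = 1780/0.08124 = 2.191e+04 lux.

I₀ ≈ 2.19e4 lux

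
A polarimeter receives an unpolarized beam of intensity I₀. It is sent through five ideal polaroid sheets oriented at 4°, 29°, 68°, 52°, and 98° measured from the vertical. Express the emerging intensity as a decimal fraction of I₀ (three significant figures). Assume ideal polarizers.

Unpolarized light through the first polarizer → I₁ = ½ I₀, now polarized at 4°.
I₂ = I₁ cos²(29° − 4°) = 0.5 I₀ · cos²(25°) = 0.4107 I₀.
I₃ = I₂ cos²(68° − 29°) = 0.4107 I₀ · cos²(39°) = 0.248 I₀.
I₄ = I₃ cos²(52° − 68°) = 0.248 I₀ · cos²(16°) = 0.2292 I₀.
I₅ = I₄ cos²(98° − 52°) = 0.2292 I₀ · cos²(46°) = 0.1106 I₀.
Transmitted fraction = 0.1106.

≈ 0.111 I₀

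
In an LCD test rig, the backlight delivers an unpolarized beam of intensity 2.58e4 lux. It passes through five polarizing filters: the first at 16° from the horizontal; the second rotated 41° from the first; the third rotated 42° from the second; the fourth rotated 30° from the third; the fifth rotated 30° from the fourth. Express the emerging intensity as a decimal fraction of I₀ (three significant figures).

Unpolarized light through the first polarizer → I₁ = 2.58e4 lux/2 = 1.29e+04 lux, polarized at 16°.
I₂ = I₁ · cos²(41°) = 1.29e+04 · 0.5696 = 7348 lux.
I₃ = I₂ · cos²(42°) = 7348 · 0.5523 = 4058 lux.
I₄ = I₃ · cos²(30°) = 4058 · 0.75 = 3043 lux.
I₅ = I₄ · cos²(30°) = 3043 · 0.75 = 2283 lux.
Transmitted fraction = 0.08847.

I/I₀ ≈ 0.0885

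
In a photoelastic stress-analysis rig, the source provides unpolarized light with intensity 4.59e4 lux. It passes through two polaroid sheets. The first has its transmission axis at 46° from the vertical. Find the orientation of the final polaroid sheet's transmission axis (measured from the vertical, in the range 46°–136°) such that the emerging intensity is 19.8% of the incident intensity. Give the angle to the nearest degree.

Unpolarized light through the first polarizer → I₁ = ½ I₀, now polarized at 46°.
Need I₂/I₀ = 0.198, so cos²(θ − 46°) = 0.198 / 0.5 = 0.396.
θ − 46° = arccos(√0.396) = 51.0°, giving θ ≈ 46 + 51.0 = 97.0°.

θ ≈ 97°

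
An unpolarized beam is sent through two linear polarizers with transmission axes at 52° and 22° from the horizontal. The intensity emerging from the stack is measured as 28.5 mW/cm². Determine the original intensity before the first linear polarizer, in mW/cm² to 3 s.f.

I₀ ≈ 76.0 mW/cm²

Unpolarized light through the first polarizer → I₁ = ½ I₀, now polarized at 52°.
I₂ = I₁ cos²(22° − 52°) = 0.5 I₀ · cos²(30°) = 0.375 I₀.
So 28.5 mW/cm² = 0.375 I₀, giving I₀ = 28.5/0.375 = 76 mW/cm².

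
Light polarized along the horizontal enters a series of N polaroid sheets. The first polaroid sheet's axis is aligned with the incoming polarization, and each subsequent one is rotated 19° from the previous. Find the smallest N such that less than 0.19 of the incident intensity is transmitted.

N = 16

First polarizer is aligned with the polarization: full transmission.
Each further stage multiplies by cos²(19°) = 0.894.
After N polarizers: T = 0.894^(N−1). Require T < 0.19 ⇒ N−1 > ln(0.19)/ln(0.894) = 14.82, so N−1 ≥ 15 and N = 16.
Check: N=16 gives T = 0.1863 < 0.19; N=15 gives T = 0.2083.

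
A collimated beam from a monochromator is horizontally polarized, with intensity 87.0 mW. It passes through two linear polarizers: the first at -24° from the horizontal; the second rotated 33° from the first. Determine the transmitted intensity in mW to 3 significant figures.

I ≈ 51.1 mW

By Malus's law, I₁ = 87.0 mW · cos²(24°) = 72.61 mW.
I₂ = I₁ · cos²(33°) = 72.61 · 0.7034 = 51.07 mW.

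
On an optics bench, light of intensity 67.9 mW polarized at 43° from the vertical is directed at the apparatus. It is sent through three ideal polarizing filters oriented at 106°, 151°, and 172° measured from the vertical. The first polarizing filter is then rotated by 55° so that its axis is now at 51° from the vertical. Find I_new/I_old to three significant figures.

I_new/I_old ≈ 0.287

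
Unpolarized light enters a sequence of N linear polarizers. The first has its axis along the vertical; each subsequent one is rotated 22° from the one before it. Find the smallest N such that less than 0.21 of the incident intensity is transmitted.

N = 7

First polarizer halves the unpolarized light: factor 1/2.
Each further stage multiplies by cos²(22°) = 0.8597.
After N polarizers: T = 0.5·0.8597^(N−1). Require T < 0.21 ⇒ N−1 > ln(0.21/0.5)/ln(0.8597) = 5.74, so N−1 ≥ 6 and N = 7.
Check: N=7 gives T = 0.2018 < 0.21; N=6 gives T = 0.2348.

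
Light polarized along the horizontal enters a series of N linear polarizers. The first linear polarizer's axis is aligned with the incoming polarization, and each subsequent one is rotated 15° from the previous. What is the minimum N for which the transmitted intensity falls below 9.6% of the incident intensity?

N = 35

First polarizer is aligned with the polarization: full transmission.
Each further stage multiplies by cos²(15°) = 0.933.
After N polarizers: T = 0.933^(N−1). Require T < 0.096 ⇒ N−1 > ln(0.096)/ln(0.933) = 33.80, so N−1 ≥ 34 and N = 35.
Check: N=35 gives T = 0.09466 < 0.096; N=34 gives T = 0.1015.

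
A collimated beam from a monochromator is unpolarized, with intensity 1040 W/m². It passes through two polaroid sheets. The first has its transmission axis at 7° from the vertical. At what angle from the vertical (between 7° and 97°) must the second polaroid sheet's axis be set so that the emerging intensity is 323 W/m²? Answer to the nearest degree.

θ ≈ 45°

Unpolarized light through the first polarizer → I₁ = ½ I₀, now polarized at 7°.
Target fraction: 323 / 1040 W/m² = 0.3106 of I₀.
Need I₂/I₀ = 0.3106, so cos²(θ − 7°) = 0.3106 / 0.5 = 0.6212.
θ − 7° = arccos(√0.6212) = 38.0°, giving θ ≈ 7 + 38.0 = 45.0°.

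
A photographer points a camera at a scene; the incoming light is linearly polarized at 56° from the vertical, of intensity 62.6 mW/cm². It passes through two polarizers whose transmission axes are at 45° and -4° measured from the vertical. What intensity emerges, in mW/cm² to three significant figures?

I₁ = 62.6 mW/cm² · cos²(11°) = 60.32 mW/cm².
I₂ = I₁ · cos²(49°) = 60.32 · 0.4304 = 25.96 mW/cm².

I ≈ 26.0 mW/cm²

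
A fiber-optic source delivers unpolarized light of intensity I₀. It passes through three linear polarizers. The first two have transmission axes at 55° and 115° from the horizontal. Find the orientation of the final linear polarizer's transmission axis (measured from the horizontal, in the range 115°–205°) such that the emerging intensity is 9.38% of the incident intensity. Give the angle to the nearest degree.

Unpolarized light through the first polarizer → I₁ = ½ I₀, now polarized at 55°.
I₂ = I₁ cos²(115° − 55°) = 0.5 I₀ · cos²(60°) = 0.125 I₀.
Need I₃/I₀ = 0.0938, so cos²(θ − 115°) = 0.0938 / 0.125 = 0.7504.
θ − 115° = arccos(√0.7504) = 30.0°, giving θ ≈ 115 + 30.0 = 145.0°.

θ ≈ 145°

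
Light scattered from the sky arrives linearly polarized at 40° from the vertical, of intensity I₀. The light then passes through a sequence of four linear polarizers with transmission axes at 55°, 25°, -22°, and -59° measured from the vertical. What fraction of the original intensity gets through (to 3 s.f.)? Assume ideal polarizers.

≈ 0.208 I₀

By Malus's law, I₁ = I₀ cos²(55° − 40°) = I₀ cos²(15°) = 0.933 I₀.
I₂ = I₁ cos²(25° − 55°) = 0.933 I₀ · cos²(30°) = 0.6998 I₀.
I₃ = I₂ cos²(-22° − 25°) = 0.6998 I₀ · cos²(47°) = 0.3255 I₀.
I₄ = I₃ cos²(-59° + 22°) = 0.3255 I₀ · cos²(37°) = 0.2076 I₀.
Transmitted fraction = 0.2076.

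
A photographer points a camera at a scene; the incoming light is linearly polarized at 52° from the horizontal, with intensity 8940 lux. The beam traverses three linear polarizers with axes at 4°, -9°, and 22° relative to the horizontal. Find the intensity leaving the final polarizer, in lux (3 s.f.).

I₁ = 8940 lux · cos²(48°) = 4003 lux.
I₂ = I₁ · cos²(13°) = 4003 · 0.9494 = 3800 lux.
I₃ = I₂ · cos²(31°) = 3800 · 0.7347 = 2792 lux.

I ≈ 2790 lux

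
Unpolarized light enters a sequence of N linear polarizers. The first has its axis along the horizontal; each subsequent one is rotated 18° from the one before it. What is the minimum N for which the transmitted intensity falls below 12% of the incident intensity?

N = 16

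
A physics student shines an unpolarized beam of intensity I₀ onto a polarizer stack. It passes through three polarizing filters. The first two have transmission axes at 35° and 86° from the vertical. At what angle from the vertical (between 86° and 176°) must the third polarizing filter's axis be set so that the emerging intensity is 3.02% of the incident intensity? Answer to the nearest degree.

Unpolarized light through the first polarizer → I₁ = ½ I₀, now polarized at 35°.
I₂ = I₁ cos²(86° − 35°) = 0.5 I₀ · cos²(51°) = 0.198 I₀.
Need I₃/I₀ = 0.0302, so cos²(θ − 86°) = 0.0302 / 0.198 = 0.1525.
θ − 86° = arccos(√0.1525) = 67.0°, giving θ ≈ 86 + 67.0 = 153.0°.

θ ≈ 153°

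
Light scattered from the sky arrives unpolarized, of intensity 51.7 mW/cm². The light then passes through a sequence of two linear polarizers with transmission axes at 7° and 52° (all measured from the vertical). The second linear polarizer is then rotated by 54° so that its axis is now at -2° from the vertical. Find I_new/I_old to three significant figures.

I_new/I_old ≈ 1.95

Before rotation:
Unpolarized light through the first polarizer → I₁ = ½ I₀, now polarized at 7°.
I₂ = I₁ cos²(52° − 7°) = 0.5 I₀ · cos²(45°) = 0.25 I₀.
After rotation:
Unpolarized light through the first polarizer → I₁ = ½ I₀, now polarized at 7°.
I₂ = I₁ cos²(-2° − 7°) = 0.5 I₀ · cos²(9°) = 0.4878 I₀.
Ratio = 0.4878 / 0.25 = 1.951.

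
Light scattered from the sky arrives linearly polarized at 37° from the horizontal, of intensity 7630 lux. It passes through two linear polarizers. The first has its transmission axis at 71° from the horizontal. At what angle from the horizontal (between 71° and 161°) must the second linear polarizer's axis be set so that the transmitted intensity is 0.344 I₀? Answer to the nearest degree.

θ ≈ 116°

I₁ = I₀ cos²(71° − 37°) = I₀ cos²(34°) = 0.6873 I₀.
Need I₂/I₀ = 0.344, so cos²(θ − 71°) = 0.344 / 0.6873 = 0.5005.
θ − 71° = arccos(√0.5005) = 45.0°, giving θ ≈ 71 + 45.0 = 116.0°.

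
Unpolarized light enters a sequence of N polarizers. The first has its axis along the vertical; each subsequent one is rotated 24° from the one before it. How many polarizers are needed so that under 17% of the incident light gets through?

N = 7

First polarizer halves the unpolarized light: factor 1/2.
Each further stage multiplies by cos²(24°) = 0.8346.
After N polarizers: T = 0.5·0.8346^(N−1). Require T < 0.17 ⇒ N−1 > ln(0.17/0.5)/ln(0.8346) = 5.97, so N−1 ≥ 6 and N = 7.
Check: N=7 gives T = 0.1689 < 0.17; N=6 gives T = 0.2024.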